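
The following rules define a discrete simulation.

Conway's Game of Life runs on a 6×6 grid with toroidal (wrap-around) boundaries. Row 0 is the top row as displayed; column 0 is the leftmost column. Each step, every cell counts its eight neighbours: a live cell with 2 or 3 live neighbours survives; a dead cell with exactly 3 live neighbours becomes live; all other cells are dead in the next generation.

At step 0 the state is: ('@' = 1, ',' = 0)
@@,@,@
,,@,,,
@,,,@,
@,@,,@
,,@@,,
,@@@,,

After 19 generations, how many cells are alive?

step 0: @@,@,@
,,@,,,
@,,,@,
@,@,,@
,,@@,,
,@@@,,
step 1: @,,@@,
,,@@@,
@,,@,,
@,@,@@
@,,,@,
,,,,,,
step 2: ,,@,@@
,@@,,,
@,,,,,
@,,,@,
@@,@@,
,,,@@,
step 3: ,@@,@@
@@@@,@
@,,,,@
@,,@@,
@@@,,,
@@,,,,
step 4: ,,,,@,
,,,@,,
,,,,,,
,,@@@,
,,@@,,
,,,@,,
step 5: ,,,@@,
,,,,,,
,,@,@,
,,@,@,
,,,,,,
,,@@@,
step 6: ,,@,@,
,,,,@,
,,,,,,
,,,,,,
,,@,@,
,,@,@,
step 7: ,,,,@@
,,,@,,
,,,,,,
,,,,,,
,,,,,,
,@@,@@
step 8: @,@,,@
,,,,@,
,,,,,,
,,,,,,
,,,,,,
@,,@@@
step 9: @@,,,,
,,,,,@
,,,,,,
,,,,,,
,,,,@@
@@,@@,
step 10: ,@@,@,
@,,,,,
,,,,,,
,,,,,,
@,,@@@
,@@@@,
step 11: @,,,@@
,@,,,,
,,,,,,
,,,,@@
@@,,,@
,,,,,,
step 12: @,,,,@
@,,,,@
,,,,,,
,,,,@@
@,,,@@
,@,,@,
step 13: ,@,,@,
@,,,,@
@,,,@,
@,,,@,
@,,@,,
,@,,@,
step 14: ,@,,@,
@@,,@,
@@,,@,
@@,@@,
@@,@@,
@@@@@@
step 15: ,,,,,,
,,@@@,
,,,,@,
,,,,,,
,,,,,,
,,,,,,
step 16: ,,,@,,
,,,@@,
,,,,@,
,,,,,,
,,,,,,
,,,,,,
step 17: ,,,@@,
,,,@@,
,,,@@,
,,,,,,
,,,,,,
,,,,,,
step 18: ,,,@@,
,,@,,@
,,,@@,
,,,,,,
,,,,,,
,,,,,,
step 19: ,,,@@,
,,@,,@
,,,@@,
,,,,,,
,,,,,,
,,,,,,

6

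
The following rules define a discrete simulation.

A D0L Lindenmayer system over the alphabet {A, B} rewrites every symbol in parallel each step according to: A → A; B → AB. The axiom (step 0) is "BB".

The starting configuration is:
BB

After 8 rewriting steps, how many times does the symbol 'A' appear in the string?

16

0) BB
1) ABAB
2) AABAAB
3) AAABAAAB
4) AAAABAAAAB
5) AAAAABAAAAAB
6) AAAAAABAAAAAAB
7) AAAAAAABAAAAAAAB
8) AAAAAAAABAAAAAAAAB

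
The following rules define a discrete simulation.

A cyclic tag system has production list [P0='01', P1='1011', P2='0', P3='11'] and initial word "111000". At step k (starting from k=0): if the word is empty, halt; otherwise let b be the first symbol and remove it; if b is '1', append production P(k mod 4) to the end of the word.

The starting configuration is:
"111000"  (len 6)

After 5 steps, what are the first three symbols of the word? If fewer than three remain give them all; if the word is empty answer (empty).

001

k=0  "111000"  (len 6)
k=1  "1100001"  (len 7)
k=2  "1000011011"  (len 10)
k=3  "0000110110"  (len 10)
k=4  "000110110"  (len 9)
k=5  "00110110"  (len 8)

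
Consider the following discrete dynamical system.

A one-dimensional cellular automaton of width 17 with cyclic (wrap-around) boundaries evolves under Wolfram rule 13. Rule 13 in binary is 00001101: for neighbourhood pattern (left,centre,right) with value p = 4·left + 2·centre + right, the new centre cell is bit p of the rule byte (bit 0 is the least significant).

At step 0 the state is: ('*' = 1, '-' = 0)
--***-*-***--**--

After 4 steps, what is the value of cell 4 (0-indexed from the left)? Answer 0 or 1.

0) --***-*-***--**--
1) *-*---*-*----*--*
2) --*-*-*-*-**-*--*
3) --*-*-*-*-*--*--*
4) --*-*-*-*-*--*--*

1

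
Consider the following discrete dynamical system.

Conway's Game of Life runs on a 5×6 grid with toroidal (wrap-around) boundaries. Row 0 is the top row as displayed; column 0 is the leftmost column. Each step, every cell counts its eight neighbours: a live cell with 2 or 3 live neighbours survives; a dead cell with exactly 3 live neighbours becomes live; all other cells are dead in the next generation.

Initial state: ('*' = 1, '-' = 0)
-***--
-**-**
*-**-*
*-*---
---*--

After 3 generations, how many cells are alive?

10

gen 0: -***--
-**-**
*-**-*
*-*---
---*--
gen 1: **----
-----*
------
*-*-**
---*--
gen 2: *-----
*-----
*---*-
---***
--***-
gen 3: -*-*-*
**----
*--**-
--*---
--*---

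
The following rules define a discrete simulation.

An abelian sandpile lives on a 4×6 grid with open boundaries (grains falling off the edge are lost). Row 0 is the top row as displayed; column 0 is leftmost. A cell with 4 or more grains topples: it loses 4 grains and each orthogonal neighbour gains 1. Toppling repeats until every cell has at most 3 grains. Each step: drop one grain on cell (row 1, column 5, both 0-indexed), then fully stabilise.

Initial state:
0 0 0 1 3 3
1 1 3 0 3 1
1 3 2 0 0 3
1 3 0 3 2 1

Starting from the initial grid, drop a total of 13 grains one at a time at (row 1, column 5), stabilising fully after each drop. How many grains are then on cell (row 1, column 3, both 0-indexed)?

t=0: 0 0 0 1 3 3
1 1 3 0 3 1
1 3 2 0 0 3
1 3 0 3 2 1
t=1: 0 0 0 1 3 3
1 1 3 0 3 2
1 3 2 0 0 3
1 3 0 3 2 1
t=2: 0 0 0 1 3 3
1 1 3 0 3 3
1 3 2 0 0 3
1 3 0 3 2 1
t=3: 0 0 0 2 1 1
1 1 3 1 1 3
1 3 2 0 2 0
1 3 0 3 2 2
t=4: 0 0 0 2 1 2
1 1 3 1 2 0
1 3 2 0 2 1
1 3 0 3 2 2
t=5: 0 0 0 2 1 2
1 1 3 1 2 1
1 3 2 0 2 1
1 3 0 3 2 2
t=6: 0 0 0 2 1 2
1 1 3 1 2 2
1 3 2 0 2 1
1 3 0 3 2 2
t=7: 0 0 0 2 1 2
1 1 3 1 2 3
1 3 2 0 2 1
1 3 0 3 2 2
t=8: 0 0 0 2 1 3
1 1 3 1 3 0
1 3 2 0 2 2
1 3 0 3 2 2
t=9: 0 0 0 2 1 3
1 1 3 1 3 1
1 3 2 0 2 2
1 3 0 3 2 2
t=10: 0 0 0 2 1 3
1 1 3 1 3 2
1 3 2 0 2 2
1 3 0 3 2 2
t=11: 0 0 0 2 1 3
1 1 3 1 3 3
1 3 2 0 2 2
1 3 0 3 2 2
t=12: 0 0 0 2 3 0
1 1 3 2 0 2
1 3 2 0 3 3
1 3 0 3 2 2
t=13: 0 0 0 2 3 0
1 1 3 2 0 3
1 3 2 0 3 3
1 3 0 3 2 2

2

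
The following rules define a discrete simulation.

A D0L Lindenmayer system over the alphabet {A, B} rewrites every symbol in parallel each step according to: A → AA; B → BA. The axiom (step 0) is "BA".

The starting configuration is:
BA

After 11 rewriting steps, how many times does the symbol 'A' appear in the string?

4095

step 0: BA
step 1: BAAA
step 2: BAAAAAAA
step 3: BAAAAAAAAAAAAAAA
step 4: BAAAAAAAAAAAAAAAAAAAAAAAAAAAAAAA
step 5: BAAAAAAAAAAAAAAAAAAAAAAAAAAAAAAAAAAAAAAAAAAAAAAAAAAAAAAAAAAAAAAA
step 6: BAAAAAAAAAAAAAAAAAAAAAAAAAAAAAAAAAAAAAAAAAAAAAAAAAAAAAAAAA…AAAAAAAAAAAAAAAAAAAAAAAAAAAAAAAAAAAAAAAAAAAAAAAAAAAAAAAAAA  (len 128)
step 7: BAAAAAAAAAAAAAAAAAAAAAAAAAAAAAAAAAAAAAAAAAAAAAAAAAAAAAAAAA…AAAAAAAAAAAAAAAAAAAAAAAAAAAAAAAAAAAAAAAAAAAAAAAAAAAAAAAAAA  (len 256)
step 8: BAAAAAAAAAAAAAAAAAAAAAAAAAAAAAAAAAAAAAAAAAAAAAAAAAAAAAAAAA…AAAAAAAAAAAAAAAAAAAAAAAAAAAAAAAAAAAAAAAAAAAAAAAAAAAAAAAAAA  (len 512)
step 9: BAAAAAAAAAAAAAAAAAAAAAAAAAAAAAAAAAAAAAAAAAAAAAAAAAAAAAAAAA…AAAAAAAAAAAAAAAAAAAAAAAAAAAAAAAAAAAAAAAAAAAAAAAAAAAAAAAAAA  (len 1024)
step 10: BAAAAAAAAAAAAAAAAAAAAAAAAAAAAAAAAAAAAAAAAAAAAAAAAAAAAAAAAA…AAAAAAAAAAAAAAAAAAAAAAAAAAAAAAAAAAAAAAAAAAAAAAAAAAAAAAAAAA  (len 2048)
step 11: BAAAAAAAAAAAAAAAAAAAAAAAAAAAAAAAAAAAAAAAAAAAAAAAAAAAAAAAAA…AAAAAAAAAAAAAAAAAAAAAAAAAAAAAAAAAAAAAAAAAAAAAAAAAAAAAAAAAA  (len 4096)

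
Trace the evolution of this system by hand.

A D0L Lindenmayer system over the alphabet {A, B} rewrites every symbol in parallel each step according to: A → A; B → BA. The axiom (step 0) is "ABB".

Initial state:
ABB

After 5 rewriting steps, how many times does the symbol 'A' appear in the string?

k=0  ABB
k=1  ABABA
k=2  ABAABAA
k=3  ABAAABAAA
k=4  ABAAAABAAAA
k=5  ABAAAAABAAAAA

11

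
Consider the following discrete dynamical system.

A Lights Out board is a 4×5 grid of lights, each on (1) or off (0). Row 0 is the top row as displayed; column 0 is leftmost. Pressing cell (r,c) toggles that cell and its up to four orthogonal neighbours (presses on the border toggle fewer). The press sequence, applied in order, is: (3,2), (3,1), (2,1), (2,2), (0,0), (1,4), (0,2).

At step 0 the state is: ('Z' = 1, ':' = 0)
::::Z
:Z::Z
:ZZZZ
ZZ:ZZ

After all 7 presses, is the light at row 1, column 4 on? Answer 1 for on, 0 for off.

0

t=0: ::::Z
:Z::Z
:ZZZZ
ZZ:ZZ
t=1: ::::Z
:Z::Z
:Z:ZZ
Z:Z:Z
t=2: ::::Z
:Z::Z
:::ZZ
:Z::Z
t=3: ::::Z
::::Z
ZZZZZ
::::Z
t=4: ::::Z
::Z:Z
Z:::Z
::Z:Z
t=5: ZZ::Z
Z:Z:Z
Z:::Z
::Z:Z
t=6: ZZ:::
Z:ZZ:
Z::::
::Z:Z
t=7: Z:ZZ:
Z::Z:
Z::::
::Z:Z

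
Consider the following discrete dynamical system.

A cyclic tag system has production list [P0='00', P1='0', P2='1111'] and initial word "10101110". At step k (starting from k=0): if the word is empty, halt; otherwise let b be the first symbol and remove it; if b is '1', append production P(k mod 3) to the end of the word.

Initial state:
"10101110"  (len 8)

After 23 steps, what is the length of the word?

16

step 0: "10101110"  (len 8)
step 1: "010111000"  (len 9)
step 2: "10111000"  (len 8)
step 3: "01110001111"  (len 11)
step 4: "1110001111"  (len 10)
step 5: "1100011110"  (len 10)
step 6: "1000111101111"  (len 13)
step 7: "00011110111100"  (len 14)
step 8: "0011110111100"  (len 13)
step 9: "011110111100"  (len 12)
step 10: "11110111100"  (len 11)
step 11: "11101111000"  (len 11)
step 12: "11011110001111"  (len 14)
step 13: "101111000111100"  (len 15)
step 14: "011110001111000"  (len 15)
step 15: "11110001111000"  (len 14)
step 16: "111000111100000"  (len 15)
step 17: "110001111000000"  (len 15)
step 18: "100011110000001111"  (len 18)
step 19: "0001111000000111100"  (len 19)
step 20: "001111000000111100"  (len 18)
step 21: "01111000000111100"  (len 17)
step 22: "1111000000111100"  (len 16)
step 23: "1110000001111000"  (len 16)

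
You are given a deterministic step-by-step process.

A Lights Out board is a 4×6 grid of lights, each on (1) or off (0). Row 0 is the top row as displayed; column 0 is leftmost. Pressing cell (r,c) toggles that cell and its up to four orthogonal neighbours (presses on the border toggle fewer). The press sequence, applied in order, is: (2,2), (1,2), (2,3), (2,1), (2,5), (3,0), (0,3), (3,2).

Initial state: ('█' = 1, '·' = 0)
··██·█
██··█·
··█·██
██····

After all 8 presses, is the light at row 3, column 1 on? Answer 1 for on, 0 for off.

0

step 0: ··██·█
██··█·
··█·██
██····
step 1: ··██·█
███·█·
·█·███
███···
step 2: ···█·█
█··██·
·█████
███···
step 3: ···█·█
█···█·
·█···█
████··
step 4: ···█·█
██··█·
█·█··█
█·██··
step 5: ···█·█
██··██
█·█·█·
█·██·█
step 6: ···█·█
██··██
··█·█·
·███·█
step 7: ··█·██
██·███
··█·█·
·███·█
step 8: ··█·██
██·███
····█·
·····█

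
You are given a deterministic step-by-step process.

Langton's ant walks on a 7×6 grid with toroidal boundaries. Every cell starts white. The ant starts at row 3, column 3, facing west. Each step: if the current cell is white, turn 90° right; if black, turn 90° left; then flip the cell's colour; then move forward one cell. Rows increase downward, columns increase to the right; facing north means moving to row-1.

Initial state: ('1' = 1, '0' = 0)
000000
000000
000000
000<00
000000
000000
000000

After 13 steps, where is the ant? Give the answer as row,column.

4,3

k=0  000000
000000
000000
000<00
000000
000000
000000
k=1  000000
000000
000^00
000100
000000
000000
000000
k=2  000000
000000
0001>0
000100
000000
000000
000000
k=3  000000
000000
000110
0001v0
000000
000000
000000
k=4  000000
000000
000110
000<10
000000
000000
000000
k=5  000000
000000
000110
000010
000v00
000000
000000
k=6  000000
000000
000110
000010
00<100
000000
000000
k=7  000000
000000
000110
00^010
001100
000000
000000
k=8  000000
000000
000110
001>10
001100
000000
000000
k=9  000000
000000
000110
001110
001v00
000000
000000
k=10  000000
000000
000110
001110
0010>0
000000
000000
k=11  000000
000000
000110
001110
001010
0000v0
000000
k=12  000000
000000
000110
001110
001010
000<10
000000
k=13  000000
000000
000110
001110
001^10
000110
000000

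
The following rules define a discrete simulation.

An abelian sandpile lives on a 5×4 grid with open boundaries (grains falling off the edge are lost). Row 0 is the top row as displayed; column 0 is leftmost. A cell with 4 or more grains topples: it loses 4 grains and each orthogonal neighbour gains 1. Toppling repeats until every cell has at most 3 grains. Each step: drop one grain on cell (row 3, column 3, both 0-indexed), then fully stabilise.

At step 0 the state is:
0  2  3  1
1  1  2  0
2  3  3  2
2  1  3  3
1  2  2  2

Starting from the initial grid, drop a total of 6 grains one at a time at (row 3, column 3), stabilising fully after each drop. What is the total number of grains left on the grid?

k=0  0  2  3  1
1  1  2  0
2  3  3  2
2  1  3  3
1  2  2  2
k=1  0  2  3  1
1  2  3  1
3  0  2  0
2  3  1  2
1  2  3  3
k=2  0  2  3  1
1  2  3  1
3  0  2  0
2  3  1  3
1  2  3  3
k=3  0  2  3  1
1  2  3  1
3  0  2  1
2  3  3  1
1  3  0  1
k=4  0  2  3  1
1  2  3  1
3  0  2  1
2  3  3  2
1  3  0  1
k=5  0  2  3  1
1  2  3  1
3  0  2  1
2  3  3  3
1  3  0  1
k=6  0  2  3  1
1  2  3  1
3  1  3  2
3  1  1  1
2  0  2  2

34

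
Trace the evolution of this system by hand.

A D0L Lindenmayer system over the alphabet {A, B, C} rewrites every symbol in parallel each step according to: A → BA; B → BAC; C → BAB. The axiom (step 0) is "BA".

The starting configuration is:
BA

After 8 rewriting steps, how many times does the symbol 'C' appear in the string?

gen 0: BA
gen 1: BACBA
gen 2: BACBABABBACBA
gen 3: BACBABABBACBABACBABACBACBABABBACBA
gen 4: BACBABABBACBABACBABACBACBABABBACBABACBABABBACBABACBABABBACBABABBACBABACBABACBACBABABBACBA
gen 5: BACBABABBACBABACBABACBACBABABBACBABACBABABBACBABACBABABBAC…CBABACBABABBACBABACBABABBACBABABBACBABACBABACBACBABABBACBA  (len 233)
gen 6: BACBABABBACBABACBABACBACBABABBACBABACBABABBACBABACBABABBAC…CBABACBABABBACBABACBABABBACBABABBACBABACBABACBACBABABBACBA  (len 610)
gen 7: BACBABABBACBABACBABACBACBABABBACBABACBABABBACBABACBABABBAC…CBABACBABABBACBABACBABABBACBABABBACBABACBABACBACBABABBACBA  (len 1597)
gen 8: BACBABABBACBABACBABACBACBABABBACBABACBABABBACBABACBABABBAC…CBABACBABABBACBABACBABABBACBABABBACBABACBABACBACBABABBACBA  (len 4181)

714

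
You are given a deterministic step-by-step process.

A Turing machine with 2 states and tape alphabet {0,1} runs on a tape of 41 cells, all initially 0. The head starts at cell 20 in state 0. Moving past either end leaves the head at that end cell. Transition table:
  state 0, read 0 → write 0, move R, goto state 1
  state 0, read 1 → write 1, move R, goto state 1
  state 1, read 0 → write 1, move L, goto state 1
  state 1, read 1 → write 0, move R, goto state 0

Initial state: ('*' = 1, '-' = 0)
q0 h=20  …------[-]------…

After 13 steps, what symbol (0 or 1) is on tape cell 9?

0

[0] q0 h=20  …------[-]------…
[1] q1 h=21  …------[-]------…
[2] q1 h=20  …------[-]*-----…
[3] q1 h=19  …------[-]**----…
[4] q1 h=18  …------[-]***---…
[5] q1 h=17  …------[-]****--…
[6] q1 h=16  …------[-]*****-…
[7] q1 h=15  …------[-]******…
[8] q1 h=14  …------[-]******…
[9] q1 h=13  …------[-]******…
[10] q1 h=12  …------[-]******…
[11] q1 h=11  …------[-]******…
[12] q1 h=10  …------[-]******…
[13] q1 h= 9  …------[-]******…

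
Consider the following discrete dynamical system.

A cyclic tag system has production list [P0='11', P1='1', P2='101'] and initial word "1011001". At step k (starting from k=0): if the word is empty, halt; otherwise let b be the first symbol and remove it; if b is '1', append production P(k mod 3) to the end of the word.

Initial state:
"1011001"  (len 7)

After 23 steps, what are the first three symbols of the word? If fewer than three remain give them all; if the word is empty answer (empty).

011

0) "1011001"  (len 7)
1) "01100111"  (len 8)
2) "1100111"  (len 7)
3) "100111101"  (len 9)
4) "0011110111"  (len 10)
5) "011110111"  (len 9)
6) "11110111"  (len 8)
7) "111011111"  (len 9)
8) "110111111"  (len 9)
9) "10111111101"  (len 11)
10) "011111110111"  (len 12)
11) "11111110111"  (len 11)
12) "1111110111101"  (len 13)
13) "11111011110111"  (len 14)
14) "11110111101111"  (len 14)
15) "1110111101111101"  (len 16)
16) "11011110111110111"  (len 17)
17) "10111101111101111"  (len 17)
18) "0111101111101111101"  (len 19)
19) "111101111101111101"  (len 18)
20) "111011111011111011"  (len 18)
21) "11011111011111011101"  (len 20)
22) "101111101111101110111"  (len 21)
23) "011111011111011101111"  (len 21)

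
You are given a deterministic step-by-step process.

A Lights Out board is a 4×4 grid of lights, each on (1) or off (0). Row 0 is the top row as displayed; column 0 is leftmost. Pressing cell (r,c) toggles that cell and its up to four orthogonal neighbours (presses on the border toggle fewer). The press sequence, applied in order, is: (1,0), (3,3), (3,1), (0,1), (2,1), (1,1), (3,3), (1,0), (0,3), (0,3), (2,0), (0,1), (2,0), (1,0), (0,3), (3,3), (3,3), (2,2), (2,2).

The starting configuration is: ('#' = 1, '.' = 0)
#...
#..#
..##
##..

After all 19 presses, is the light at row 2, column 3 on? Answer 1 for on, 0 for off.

gen 0: #...
#..#
..##
##..
gen 1: ....
.#.#
#.##
##..
gen 2: ....
.#.#
#.#.
####
gen 3: ....
.#.#
###.
...#
gen 4: ###.
...#
###.
...#
gen 5: ###.
.#.#
....
.#.#
gen 6: #.#.
#.##
.#..
.#.#
gen 7: #.#.
#.##
.#.#
.##.
gen 8: ..#.
.###
##.#
.##.
gen 9: ...#
.##.
##.#
.##.
gen 10: ..#.
.###
##.#
.##.
gen 11: ..#.
####
...#
###.
gen 12: ##..
#.##
...#
###.
gen 13: ##..
..##
##.#
.##.
gen 14: .#..
####
.#.#
.##.
gen 15: .###
###.
.#.#
.##.
gen 16: .###
###.
.#..
.#.#
gen 17: .###
###.
.#.#
.##.
gen 18: .###
##..
..#.
.#..
gen 19: .###
###.
.#.#
.##.

1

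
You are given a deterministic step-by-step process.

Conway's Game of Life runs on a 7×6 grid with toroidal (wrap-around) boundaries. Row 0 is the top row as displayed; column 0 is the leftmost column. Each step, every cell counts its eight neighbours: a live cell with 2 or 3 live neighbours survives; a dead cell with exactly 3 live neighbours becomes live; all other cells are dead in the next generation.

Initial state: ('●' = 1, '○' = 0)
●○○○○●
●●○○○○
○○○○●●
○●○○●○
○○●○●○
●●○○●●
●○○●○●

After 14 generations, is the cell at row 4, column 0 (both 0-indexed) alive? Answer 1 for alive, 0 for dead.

1

[0] ●○○○○●
●●○○○○
○○○○●●
○●○○●○
○○●○●○
●●○○●●
●○○●○●
[1] ○○○○●○
○●○○●○
○●○○●●
○○○○●○
○○●○●○
○●●○○○
○○○○○○
[2] ○○○○○○
●○○●●○
●○○●●●
○○○○●○
○●●○○○
○●●●○○
○○○○○○
[3] ○○○○○○
●○○●○○
●○○○○○
●●●○●○
○●○○○○
○●○●○○
○○●○○○
[4] ○○○○○○
○○○○○○
●○●●○○
●○●○○●
○○○●○○
○●○○○○
○○●○○○
[5] ○○○○○○
○○○○○○
●○●●○●
●○●○●●
●●●○○○
○○●○○○
○○○○○○
[6] ○○○○○○
○○○○○○
●○●●○○
○○○○●○
●○●○○○
○○●○○○
○○○○○○
[7] ○○○○○○
○○○○○○
○○○●○○
○○●○○●
○●○●○○
○●○○○○
○○○○○○
[8] ○○○○○○
○○○○○○
○○○○○○
○○●●●○
●●○○○○
○○●○○○
○○○○○○
[9] ○○○○○○
○○○○○○
○○○●○○
○●●●○○
○●○○○○
○●○○○○
○○○○○○
[10] ○○○○○○
○○○○○○
○○○●○○
○●○●○○
●●○○○○
○○○○○○
○○○○○○
[11] ○○○○○○
○○○○○○
○○●○○○
●●○○○○
●●●○○○
○○○○○○
○○○○○○
[12] ○○○○○○
○○○○○○
○●○○○○
●○○○○○
●○●○○○
○●○○○○
○○○○○○
[13] ○○○○○○
○○○○○○
○○○○○○
●○○○○○
●○○○○○
○●○○○○
○○○○○○
[14] ○○○○○○
○○○○○○
○○○○○○
○○○○○○
●●○○○○
○○○○○○
○○○○○○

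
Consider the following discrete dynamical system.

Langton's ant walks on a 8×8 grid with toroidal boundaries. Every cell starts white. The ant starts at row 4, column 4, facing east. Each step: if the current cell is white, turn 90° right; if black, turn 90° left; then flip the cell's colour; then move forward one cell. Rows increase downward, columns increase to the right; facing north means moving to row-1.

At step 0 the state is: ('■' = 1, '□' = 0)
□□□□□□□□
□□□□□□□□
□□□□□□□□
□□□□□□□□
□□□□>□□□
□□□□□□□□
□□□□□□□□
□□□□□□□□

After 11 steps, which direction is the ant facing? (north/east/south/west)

step 0: □□□□□□□□
□□□□□□□□
□□□□□□□□
□□□□□□□□
□□□□>□□□
□□□□□□□□
□□□□□□□□
□□□□□□□□
step 1: □□□□□□□□
□□□□□□□□
□□□□□□□□
□□□□□□□□
□□□□■□□□
□□□□v□□□
□□□□□□□□
□□□□□□□□
step 2: □□□□□□□□
□□□□□□□□
□□□□□□□□
□□□□□□□□
□□□□■□□□
□□□<■□□□
□□□□□□□□
□□□□□□□□
step 3: □□□□□□□□
□□□□□□□□
□□□□□□□□
□□□□□□□□
□□□^■□□□
□□□■■□□□
□□□□□□□□
□□□□□□□□
step 4: □□□□□□□□
□□□□□□□□
□□□□□□□□
□□□□□□□□
□□□■>□□□
□□□■■□□□
□□□□□□□□
□□□□□□□□
step 5: □□□□□□□□
□□□□□□□□
□□□□□□□□
□□□□^□□□
□□□■□□□□
□□□■■□□□
□□□□□□□□
□□□□□□□□
step 6: □□□□□□□□
□□□□□□□□
□□□□□□□□
□□□□■>□□
□□□■□□□□
□□□■■□□□
□□□□□□□□
□□□□□□□□
step 7: □□□□□□□□
□□□□□□□□
□□□□□□□□
□□□□■■□□
□□□■□v□□
□□□■■□□□
□□□□□□□□
□□□□□□□□
step 8: □□□□□□□□
□□□□□□□□
□□□□□□□□
□□□□■■□□
□□□■<■□□
□□□■■□□□
□□□□□□□□
□□□□□□□□
step 9: □□□□□□□□
□□□□□□□□
□□□□□□□□
□□□□^■□□
□□□■■■□□
□□□■■□□□
□□□□□□□□
□□□□□□□□
step 10: □□□□□□□□
□□□□□□□□
□□□□□□□□
□□□<□■□□
□□□■■■□□
□□□■■□□□
□□□□□□□□
□□□□□□□□
step 11: □□□□□□□□
□□□□□□□□
□□□^□□□□
□□□■□■□□
□□□■■■□□
□□□■■□□□
□□□□□□□□
□□□□□□□□

north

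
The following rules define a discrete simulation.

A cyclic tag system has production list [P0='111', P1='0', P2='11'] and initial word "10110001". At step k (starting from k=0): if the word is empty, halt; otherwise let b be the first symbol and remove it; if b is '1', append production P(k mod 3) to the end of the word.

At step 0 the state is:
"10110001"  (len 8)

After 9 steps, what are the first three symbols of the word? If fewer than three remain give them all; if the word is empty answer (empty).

111

0) "10110001"  (len 8)
1) "0110001111"  (len 10)
2) "110001111"  (len 9)
3) "1000111111"  (len 10)
4) "000111111111"  (len 12)
5) "00111111111"  (len 11)
6) "0111111111"  (len 10)
7) "111111111"  (len 9)
8) "111111110"  (len 9)
9) "1111111011"  (len 10)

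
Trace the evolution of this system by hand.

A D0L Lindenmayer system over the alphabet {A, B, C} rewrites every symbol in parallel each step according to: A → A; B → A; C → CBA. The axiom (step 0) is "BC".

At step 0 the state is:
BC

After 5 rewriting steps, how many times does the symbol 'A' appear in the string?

t=0: BC
t=1: ACBA
t=2: ACBAAA
t=3: ACBAAAAA
t=4: ACBAAAAAAA
t=5: ACBAAAAAAAAA

10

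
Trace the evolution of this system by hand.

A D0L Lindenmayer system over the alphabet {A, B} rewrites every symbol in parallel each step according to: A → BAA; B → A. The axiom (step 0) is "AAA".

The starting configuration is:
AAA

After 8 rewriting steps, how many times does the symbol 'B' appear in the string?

1224

[0] AAA
[1] BAABAABAA
[2] ABAABAAABAABAAABAABAA
[3] BAAABAABAAABAABAABAAABAABAAABAABAABAAABAABAAABAABAA
[4] ABAABAABAAABAABAAABAABAABAAABAABAAABAABAAABAABAABAAABAABAA…BAAABAABAAABAABAAABAABAABAAABAABAAABAABAABAAABAABAAABAABAA  (len 123)
[5] BAAABAABAAABAABAAABAABAABAAABAABAAABAABAABAAABAABAAABAABAA…BAAABAABAAABAABAAABAABAABAAABAABAAABAABAABAAABAABAAABAABAA  (len 297)
[6] ABAABAABAAABAABAAABAABAABAAABAABAAABAABAABAAABAABAAABAABAA…BAAABAABAAABAABAAABAABAABAAABAABAAABAABAABAAABAABAAABAABAA  (len 717)
[7] BAAABAABAAABAABAAABAABAABAAABAABAAABAABAABAAABAABAAABAABAA…BAAABAABAAABAABAAABAABAABAAABAABAAABAABAABAAABAABAAABAABAA  (len 1731)
[8] ABAABAABAAABAABAAABAABAABAAABAABAAABAABAABAAABAABAAABAABAA…BAAABAABAAABAABAAABAABAABAAABAABAAABAABAABAAABAABAAABAABAA  (len 4179)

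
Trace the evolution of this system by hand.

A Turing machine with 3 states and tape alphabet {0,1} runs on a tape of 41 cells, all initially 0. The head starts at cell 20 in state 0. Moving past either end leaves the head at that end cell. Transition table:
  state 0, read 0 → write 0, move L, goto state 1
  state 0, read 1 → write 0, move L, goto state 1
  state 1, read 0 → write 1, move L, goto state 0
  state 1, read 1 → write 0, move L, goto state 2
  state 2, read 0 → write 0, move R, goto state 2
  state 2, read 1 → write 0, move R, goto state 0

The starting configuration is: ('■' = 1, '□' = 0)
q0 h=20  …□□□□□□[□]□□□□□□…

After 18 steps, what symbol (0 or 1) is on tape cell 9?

1

step 0: q0 h=20  …□□□□□□[□]□□□□□□…
step 1: q1 h=19  …□□□□□□[□]□□□□□□…
step 2: q0 h=18  …□□□□□□[□]■□□□□□…
step 3: q1 h=17  …□□□□□□[□]□■□□□□…
step 4: q0 h=16  …□□□□□□[□]■□■□□□…
step 5: q1 h=15  …□□□□□□[□]□■□■□□…
step 6: q0 h=14  …□□□□□□[□]■□■□■□…
step 7: q1 h=13  …□□□□□□[□]□■□■□■…
step 8: q0 h=12  …□□□□□□[□]■□■□■□…
step 9: q1 h=11  …□□□□□□[□]□■□■□■…
step 10: q0 h=10  …□□□□□□[□]■□■□■□…
step 11: q1 h= 9  …□□□□□□[□]□■□■□■…
step 12: q0 h= 8  …□□□□□□[□]■□■□■□…
step 13: q1 h= 7  …□□□□□□[□]□■□■□■…
step 14: q0 h= 6  |□□□□□□[□]■□■□■□…
step 15: q1 h= 5  |□□□□□[□]□■□■□■…
step 16: q0 h= 4  |□□□□[□]■□■□■□…
step 17: q1 h= 3  |□□□[□]□■□■□■…
step 18: q0 h= 2  |□□[□]■□■□■□…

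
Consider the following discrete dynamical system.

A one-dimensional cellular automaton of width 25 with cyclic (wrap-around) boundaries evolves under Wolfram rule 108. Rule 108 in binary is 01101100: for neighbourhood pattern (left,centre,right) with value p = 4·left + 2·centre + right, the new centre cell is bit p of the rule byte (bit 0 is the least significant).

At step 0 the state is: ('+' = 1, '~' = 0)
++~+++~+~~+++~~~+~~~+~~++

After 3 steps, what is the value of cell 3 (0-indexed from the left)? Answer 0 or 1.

1

gen 0: ++~+++~+~~+++~~~+~~~+~~++
gen 1: ~+++~+++~~+~+~~~+~~~+~~+~
gen 2: ~+~+++~+~~+++~~~+~~~+~~+~
gen 3: ~+++~+++~~+~+~~~+~~~+~~+~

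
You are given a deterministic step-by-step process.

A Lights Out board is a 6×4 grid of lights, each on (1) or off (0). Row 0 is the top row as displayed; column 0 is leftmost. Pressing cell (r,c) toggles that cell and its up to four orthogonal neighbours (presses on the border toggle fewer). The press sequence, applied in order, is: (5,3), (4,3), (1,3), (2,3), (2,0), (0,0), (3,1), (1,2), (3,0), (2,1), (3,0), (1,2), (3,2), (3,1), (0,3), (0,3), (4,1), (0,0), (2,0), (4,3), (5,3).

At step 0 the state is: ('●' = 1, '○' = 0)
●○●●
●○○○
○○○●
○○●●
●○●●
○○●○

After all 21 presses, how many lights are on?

16

0) ●○●●
●○○○
○○○●
○○●●
●○●●
○○●○
1) ●○●●
●○○○
○○○●
○○●●
●○●○
○○○●
2) ●○●●
●○○○
○○○●
○○●○
●○○●
○○○○
3) ●○●○
●○●●
○○○○
○○●○
●○○●
○○○○
4) ●○●○
●○●○
○○●●
○○●●
●○○●
○○○○
5) ●○●○
○○●○
●●●●
●○●●
●○○●
○○○○
6) ○●●○
●○●○
●●●●
●○●●
●○○●
○○○○
7) ○●●○
●○●○
●○●●
○●○●
●●○●
○○○○
8) ○●○○
●●○●
●○○●
○●○●
●●○●
○○○○
9) ○●○○
●●○●
○○○●
●○○●
○●○●
○○○○
10) ○●○○
●○○●
●●●●
●●○●
○●○●
○○○○
11) ○●○○
●○○●
○●●●
○○○●
●●○●
○○○○
12) ○●●○
●●●○
○●○●
○○○●
●●○●
○○○○
13) ○●●○
●●●○
○●●●
○●●○
●●●●
○○○○
14) ○●●○
●●●○
○○●●
●○○○
●○●●
○○○○
15) ○●○●
●●●●
○○●●
●○○○
●○●●
○○○○
16) ○●●○
●●●○
○○●●
●○○○
●○●●
○○○○
17) ○●●○
●●●○
○○●●
●●○○
○●○●
○●○○
18) ●○●○
○●●○
○○●●
●●○○
○●○●
○●○○
19) ●○●○
●●●○
●●●●
○●○○
○●○●
○●○○
20) ●○●○
●●●○
●●●●
○●○●
○●●○
○●○●
21) ●○●○
●●●○
●●●●
○●○●
○●●●
○●●○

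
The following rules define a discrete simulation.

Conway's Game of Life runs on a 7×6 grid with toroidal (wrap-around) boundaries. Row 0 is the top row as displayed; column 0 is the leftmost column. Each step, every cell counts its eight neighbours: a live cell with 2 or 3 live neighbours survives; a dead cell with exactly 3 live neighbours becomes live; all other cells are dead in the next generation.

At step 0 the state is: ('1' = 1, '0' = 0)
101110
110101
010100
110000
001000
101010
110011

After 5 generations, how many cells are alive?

17

0) 101110
110101
010100
110000
001000
101010
110011
1) 000000
000001
000011
110000
101101
101010
000000
2) 000000
000011
000011
011100
001110
101010
000000
3) 000000
000011
101001
010001
000011
011011
000000
4) 000000
100011
010000
010000
011100
100111
000000
5) 000001
100001
010001
110000
010101
110111
000011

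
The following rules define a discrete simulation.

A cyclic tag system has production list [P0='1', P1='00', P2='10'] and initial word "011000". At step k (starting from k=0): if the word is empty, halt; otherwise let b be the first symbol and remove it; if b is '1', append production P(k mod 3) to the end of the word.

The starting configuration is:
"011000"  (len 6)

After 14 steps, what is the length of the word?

0) "011000"  (len 6)
1) "11000"  (len 5)
2) "100000"  (len 6)
3) "0000010"  (len 7)
4) "000010"  (len 6)
5) "00010"  (len 5)
6) "0010"  (len 4)
7) "010"  (len 3)
8) "10"  (len 2)
9) "010"  (len 3)
10) "10"  (len 2)
11) "000"  (len 3)
12) "00"  (len 2)
13) "0"  (len 1)
14) (halted — word empty)

0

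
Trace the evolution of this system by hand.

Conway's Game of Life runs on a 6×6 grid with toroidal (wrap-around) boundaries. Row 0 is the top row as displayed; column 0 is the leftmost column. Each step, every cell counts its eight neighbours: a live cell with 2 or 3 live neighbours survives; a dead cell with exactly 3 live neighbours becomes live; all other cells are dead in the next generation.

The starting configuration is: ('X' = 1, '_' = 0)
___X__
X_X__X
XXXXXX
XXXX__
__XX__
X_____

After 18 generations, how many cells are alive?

11

gen 0: ___X__
X_X__X
XXXXXX
XXXX__
__XX__
X_____
gen 1: XX___X
______
______
______
X__X__
__XX__
gen 2: XXX___
X_____
______
______
__XX__
__XXXX
gen 3: X_X_X_
X_____
______
______
__X___
X___XX
gen 4: X__XX_
_X___X
______
______
_____X
X___X_
gen 5: XX_XX_
X___XX
______
______
_____X
X__XX_
gen 6: _XX___
XX_XX_
_____X
______
____XX
XXXX__
gen 7: ____XX
XX_XXX
X___XX
____XX
XXXXXX
X__XXX
gen 8: _XX___
_X_X__
_X____
__X___
_XX___
______
gen 9: _XX___
XX____
_X____
__X___
_XX___
______
gen 10: XXX___
X_____
XXX___
__X___
_XX___
______
gen 11: XX____
_____X
X_X___
X__X__
_XX___
X_____
gen 12: XX___X
_____X
XX___X
X__X__
XXX___
X_X___
gen 13: _X___X
____X_
_X__XX
______
X_XX_X
__X___
gen 14: ______
____X_
____XX
_XXX__
_XXX__
__XXXX
gen 15: _____X
____XX
__X_XX
XX____
X_____
_X__X_
gen 16: X____X
X__X__
_X_XX_
XX____
X____X
X____X
gen 17: _X__X_
XXXX__
_X_XXX
_XX_X_
______
_X__X_
gen 18: ____XX
______
_____X
XXX_XX
_XXX__
______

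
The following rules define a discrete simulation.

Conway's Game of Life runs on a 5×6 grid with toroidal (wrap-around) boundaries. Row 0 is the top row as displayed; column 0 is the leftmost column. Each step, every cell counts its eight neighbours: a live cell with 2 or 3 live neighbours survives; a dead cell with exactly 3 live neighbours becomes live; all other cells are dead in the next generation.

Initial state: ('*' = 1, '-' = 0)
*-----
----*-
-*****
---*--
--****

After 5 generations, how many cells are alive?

2

k=0  *-----
----*-
-*****
---*--
--****
k=1  ------
***-*-
--*--*
**----
--****
k=2  *-----
****-*
--**-*
**----
******
k=3  ------
---*-*
---*-*
------
--***-
k=4  --*---
------
------
--*---
---*--
k=5  ------
------
------
------
--**--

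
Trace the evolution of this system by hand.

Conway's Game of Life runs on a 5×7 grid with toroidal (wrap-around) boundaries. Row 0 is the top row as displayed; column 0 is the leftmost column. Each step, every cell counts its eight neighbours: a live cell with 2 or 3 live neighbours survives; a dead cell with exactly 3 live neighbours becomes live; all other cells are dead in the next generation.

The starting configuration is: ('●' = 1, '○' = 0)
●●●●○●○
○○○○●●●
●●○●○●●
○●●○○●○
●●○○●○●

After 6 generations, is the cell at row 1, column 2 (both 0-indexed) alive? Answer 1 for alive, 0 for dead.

1

[0] ●●●●○●○
○○○○●●●
●●○●○●●
○●●○○●○
●●○○●○●
[1] ○○●●○○○
○○○○○○○
○●○●○○○
○○○●○○○
○○○○●○○
[2] ○○○●○○○
○○○●○○○
○○●○○○○
○○●●●○○
○○●○●○○
[3] ○○●●●○○
○○●●○○○
○○●○●○○
○●●○●○○
○○●○●○○
[4] ○●○○●○○
○●○○○○○
○○○○●○○
○●●○●●○
○○○○●●○
[5] ○○○○●●○
○○○○○○○
○●●●●●○
○○○○○○○
○●●○○○○
[6] ○○○○○○○
○○●○○○○
○○●●●○○
○○○○●○○
○○○○○○○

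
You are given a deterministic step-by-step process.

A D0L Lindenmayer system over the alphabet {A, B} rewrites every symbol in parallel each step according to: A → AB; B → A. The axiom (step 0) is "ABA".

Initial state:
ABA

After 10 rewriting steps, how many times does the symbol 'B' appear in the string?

step 0: ABA
step 1: ABAAB
step 2: ABAABABA
step 3: ABAABABAABAAB
step 4: ABAABABAABAABABAABABA
step 5: ABAABABAABAABABAABABAABAABABAABAAB
step 6: ABAABABAABAABABAABABAABAABABAABAABABAABABAABAABABAABABA
step 7: ABAABABAABAABABAABABAABAABABAABAABABAABABAABAABABAABABAABAABABAABAABABAABABAABAABABAABAAB
step 8: ABAABABAABAABABAABABAABAABABAABAABABAABABAABAABABAABABAABA…AABABAABABAABAABABAABABAABAABABAABAABABAABABAABAABABAABABA  (len 144)
step 9: ABAABABAABAABABAABABAABAABABAABAABABAABABAABAABABAABABAABA…AABABAABABAABAABABAABABAABAABABAABAABABAABABAABAABABAABAAB  (len 233)
step 10: ABAABABAABAABABAABABAABAABABAABAABABAABABAABAABABAABABAABA…AABABAABABAABAABABAABABAABAABABAABAABABAABABAABAABABAABABA  (len 377)

144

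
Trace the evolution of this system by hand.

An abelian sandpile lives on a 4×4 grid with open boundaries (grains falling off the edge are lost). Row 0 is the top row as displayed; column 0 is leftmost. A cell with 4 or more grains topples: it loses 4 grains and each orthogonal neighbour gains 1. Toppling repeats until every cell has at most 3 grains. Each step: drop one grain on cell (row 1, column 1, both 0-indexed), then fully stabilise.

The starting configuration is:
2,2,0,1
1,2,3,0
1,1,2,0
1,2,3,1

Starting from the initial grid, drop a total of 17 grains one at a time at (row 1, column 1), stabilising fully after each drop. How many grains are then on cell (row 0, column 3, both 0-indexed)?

2

k=0  2,2,0,1
1,2,3,0
1,1,2,0
1,2,3,1
k=1  2,2,0,1
1,3,3,0
1,1,2,0
1,2,3,1
k=2  2,3,1,1
2,1,0,1
1,2,3,0
1,2,3,1
k=3  2,3,1,1
2,2,0,1
1,2,3,0
1,2,3,1
k=4  2,3,1,1
2,3,0,1
1,2,3,0
1,2,3,1
k=5  3,0,2,1
3,1,1,1
1,3,3,0
1,2,3,1
k=6  3,0,2,1
3,2,1,1
1,3,3,0
1,2,3,1
k=7  3,0,2,1
3,3,1,1
1,3,3,0
1,2,3,1
k=8  0,2,2,1
1,2,3,1
3,2,1,1
2,0,1,2
k=9  0,2,2,1
1,3,3,1
3,2,1,1
2,0,1,2
k=10  0,3,3,1
2,1,0,2
3,3,2,1
2,0,1,2
k=11  0,3,3,1
2,2,0,2
3,3,2,1
2,0,1,2
k=12  0,3,3,1
2,3,0,2
3,3,2,1
2,0,1,2
k=13  2,1,0,2
0,3,2,2
1,1,3,1
3,1,1,2
k=14  2,2,0,2
1,0,3,2
1,2,3,1
3,1,1,2
k=15  2,2,0,2
1,1,3,2
1,2,3,1
3,1,1,2
k=16  2,2,0,2
1,2,3,2
1,2,3,1
3,1,1,2
k=17  2,2,0,2
1,3,3,2
1,2,3,1
3,1,1,2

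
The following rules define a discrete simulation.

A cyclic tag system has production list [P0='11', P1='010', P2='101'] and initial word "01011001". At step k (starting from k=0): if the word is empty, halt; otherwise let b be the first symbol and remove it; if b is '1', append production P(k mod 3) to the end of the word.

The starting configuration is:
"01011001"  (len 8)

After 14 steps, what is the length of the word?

12

k=0  "01011001"  (len 8)
k=1  "1011001"  (len 7)
k=2  "011001010"  (len 9)
k=3  "11001010"  (len 8)
k=4  "100101011"  (len 9)
k=5  "00101011010"  (len 11)
k=6  "0101011010"  (len 10)
k=7  "101011010"  (len 9)
k=8  "01011010010"  (len 11)
k=9  "1011010010"  (len 10)
k=10  "01101001011"  (len 11)
k=11  "1101001011"  (len 10)
k=12  "101001011101"  (len 12)
k=13  "0100101110111"  (len 13)
k=14  "100101110111"  (len 12)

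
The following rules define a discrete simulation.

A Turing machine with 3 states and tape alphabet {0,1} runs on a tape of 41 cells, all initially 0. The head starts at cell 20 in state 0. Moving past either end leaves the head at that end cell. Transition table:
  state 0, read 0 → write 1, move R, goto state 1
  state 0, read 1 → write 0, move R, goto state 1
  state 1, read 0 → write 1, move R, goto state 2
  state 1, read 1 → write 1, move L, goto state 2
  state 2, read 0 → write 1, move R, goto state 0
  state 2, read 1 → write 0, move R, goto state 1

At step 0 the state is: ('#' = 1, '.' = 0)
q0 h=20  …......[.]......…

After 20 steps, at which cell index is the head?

t=0: q0 h=20  …......[.]......…
t=1: q1 h=21  ….....#[.]......…
t=2: q2 h=22  …....##[.]......…
t=3: q0 h=23  …...###[.]......…
t=4: q1 h=24  …..####[.]......…
t=5: q2 h=25  ….#####[.]......…
t=6: q0 h=26  …######[.]......…
t=7: q1 h=27  …######[.]......…
t=8: q2 h=28  …######[.]......…
t=9: q0 h=29  …######[.]......…
t=10: q1 h=30  …######[.]......…
t=11: q2 h=31  …######[.]......…
t=12: q0 h=32  …######[.]......…
t=13: q1 h=33  …######[.]......…
t=14: q2 h=34  …######[.]......|
t=15: q0 h=35  …######[.].....|
t=16: q1 h=36  …######[.]....|
t=17: q2 h=37  …######[.]...|
t=18: q0 h=38  …######[.]..|
t=19: q1 h=39  …######[.].|
t=20: q2 h=40  …######[.]|

40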